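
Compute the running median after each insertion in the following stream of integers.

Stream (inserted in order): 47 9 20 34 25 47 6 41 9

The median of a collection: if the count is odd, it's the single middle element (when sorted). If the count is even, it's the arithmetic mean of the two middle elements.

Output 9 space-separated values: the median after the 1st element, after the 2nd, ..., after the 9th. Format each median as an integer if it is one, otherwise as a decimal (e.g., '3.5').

Answer: 47 28 20 27 25 29.5 25 29.5 25

Derivation:
Step 1: insert 47 -> lo=[47] (size 1, max 47) hi=[] (size 0) -> median=47
Step 2: insert 9 -> lo=[9] (size 1, max 9) hi=[47] (size 1, min 47) -> median=28
Step 3: insert 20 -> lo=[9, 20] (size 2, max 20) hi=[47] (size 1, min 47) -> median=20
Step 4: insert 34 -> lo=[9, 20] (size 2, max 20) hi=[34, 47] (size 2, min 34) -> median=27
Step 5: insert 25 -> lo=[9, 20, 25] (size 3, max 25) hi=[34, 47] (size 2, min 34) -> median=25
Step 6: insert 47 -> lo=[9, 20, 25] (size 3, max 25) hi=[34, 47, 47] (size 3, min 34) -> median=29.5
Step 7: insert 6 -> lo=[6, 9, 20, 25] (size 4, max 25) hi=[34, 47, 47] (size 3, min 34) -> median=25
Step 8: insert 41 -> lo=[6, 9, 20, 25] (size 4, max 25) hi=[34, 41, 47, 47] (size 4, min 34) -> median=29.5
Step 9: insert 9 -> lo=[6, 9, 9, 20, 25] (size 5, max 25) hi=[34, 41, 47, 47] (size 4, min 34) -> median=25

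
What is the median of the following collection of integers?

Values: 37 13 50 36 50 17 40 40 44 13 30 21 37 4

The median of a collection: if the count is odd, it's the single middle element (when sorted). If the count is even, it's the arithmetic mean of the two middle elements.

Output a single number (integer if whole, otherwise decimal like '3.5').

Answer: 36.5

Derivation:
Step 1: insert 37 -> lo=[37] (size 1, max 37) hi=[] (size 0) -> median=37
Step 2: insert 13 -> lo=[13] (size 1, max 13) hi=[37] (size 1, min 37) -> median=25
Step 3: insert 50 -> lo=[13, 37] (size 2, max 37) hi=[50] (size 1, min 50) -> median=37
Step 4: insert 36 -> lo=[13, 36] (size 2, max 36) hi=[37, 50] (size 2, min 37) -> median=36.5
Step 5: insert 50 -> lo=[13, 36, 37] (size 3, max 37) hi=[50, 50] (size 2, min 50) -> median=37
Step 6: insert 17 -> lo=[13, 17, 36] (size 3, max 36) hi=[37, 50, 50] (size 3, min 37) -> median=36.5
Step 7: insert 40 -> lo=[13, 17, 36, 37] (size 4, max 37) hi=[40, 50, 50] (size 3, min 40) -> median=37
Step 8: insert 40 -> lo=[13, 17, 36, 37] (size 4, max 37) hi=[40, 40, 50, 50] (size 4, min 40) -> median=38.5
Step 9: insert 44 -> lo=[13, 17, 36, 37, 40] (size 5, max 40) hi=[40, 44, 50, 50] (size 4, min 40) -> median=40
Step 10: insert 13 -> lo=[13, 13, 17, 36, 37] (size 5, max 37) hi=[40, 40, 44, 50, 50] (size 5, min 40) -> median=38.5
Step 11: insert 30 -> lo=[13, 13, 17, 30, 36, 37] (size 6, max 37) hi=[40, 40, 44, 50, 50] (size 5, min 40) -> median=37
Step 12: insert 21 -> lo=[13, 13, 17, 21, 30, 36] (size 6, max 36) hi=[37, 40, 40, 44, 50, 50] (size 6, min 37) -> median=36.5
Step 13: insert 37 -> lo=[13, 13, 17, 21, 30, 36, 37] (size 7, max 37) hi=[37, 40, 40, 44, 50, 50] (size 6, min 37) -> median=37
Step 14: insert 4 -> lo=[4, 13, 13, 17, 21, 30, 36] (size 7, max 36) hi=[37, 37, 40, 40, 44, 50, 50] (size 7, min 37) -> median=36.5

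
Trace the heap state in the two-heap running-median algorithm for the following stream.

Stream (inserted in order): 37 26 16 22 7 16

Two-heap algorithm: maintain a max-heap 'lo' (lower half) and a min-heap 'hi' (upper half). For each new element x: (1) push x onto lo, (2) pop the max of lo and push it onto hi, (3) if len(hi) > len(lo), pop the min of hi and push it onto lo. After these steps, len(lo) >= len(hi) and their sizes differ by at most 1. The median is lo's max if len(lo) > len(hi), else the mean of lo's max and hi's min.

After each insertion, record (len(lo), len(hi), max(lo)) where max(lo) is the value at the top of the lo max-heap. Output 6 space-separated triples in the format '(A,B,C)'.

Step 1: insert 37 -> lo=[37] hi=[] -> (len(lo)=1, len(hi)=0, max(lo)=37)
Step 2: insert 26 -> lo=[26] hi=[37] -> (len(lo)=1, len(hi)=1, max(lo)=26)
Step 3: insert 16 -> lo=[16, 26] hi=[37] -> (len(lo)=2, len(hi)=1, max(lo)=26)
Step 4: insert 22 -> lo=[16, 22] hi=[26, 37] -> (len(lo)=2, len(hi)=2, max(lo)=22)
Step 5: insert 7 -> lo=[7, 16, 22] hi=[26, 37] -> (len(lo)=3, len(hi)=2, max(lo)=22)
Step 6: insert 16 -> lo=[7, 16, 16] hi=[22, 26, 37] -> (len(lo)=3, len(hi)=3, max(lo)=16)

Answer: (1,0,37) (1,1,26) (2,1,26) (2,2,22) (3,2,22) (3,3,16)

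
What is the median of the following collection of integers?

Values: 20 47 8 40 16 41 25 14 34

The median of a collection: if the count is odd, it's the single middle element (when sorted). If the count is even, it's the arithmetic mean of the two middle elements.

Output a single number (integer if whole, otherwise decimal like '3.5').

Step 1: insert 20 -> lo=[20] (size 1, max 20) hi=[] (size 0) -> median=20
Step 2: insert 47 -> lo=[20] (size 1, max 20) hi=[47] (size 1, min 47) -> median=33.5
Step 3: insert 8 -> lo=[8, 20] (size 2, max 20) hi=[47] (size 1, min 47) -> median=20
Step 4: insert 40 -> lo=[8, 20] (size 2, max 20) hi=[40, 47] (size 2, min 40) -> median=30
Step 5: insert 16 -> lo=[8, 16, 20] (size 3, max 20) hi=[40, 47] (size 2, min 40) -> median=20
Step 6: insert 41 -> lo=[8, 16, 20] (size 3, max 20) hi=[40, 41, 47] (size 3, min 40) -> median=30
Step 7: insert 25 -> lo=[8, 16, 20, 25] (size 4, max 25) hi=[40, 41, 47] (size 3, min 40) -> median=25
Step 8: insert 14 -> lo=[8, 14, 16, 20] (size 4, max 20) hi=[25, 40, 41, 47] (size 4, min 25) -> median=22.5
Step 9: insert 34 -> lo=[8, 14, 16, 20, 25] (size 5, max 25) hi=[34, 40, 41, 47] (size 4, min 34) -> median=25

Answer: 25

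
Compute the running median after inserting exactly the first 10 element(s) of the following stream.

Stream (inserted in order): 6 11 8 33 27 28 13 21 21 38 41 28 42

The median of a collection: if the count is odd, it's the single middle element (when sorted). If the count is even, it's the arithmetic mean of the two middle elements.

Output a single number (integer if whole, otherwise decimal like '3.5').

Answer: 21

Derivation:
Step 1: insert 6 -> lo=[6] (size 1, max 6) hi=[] (size 0) -> median=6
Step 2: insert 11 -> lo=[6] (size 1, max 6) hi=[11] (size 1, min 11) -> median=8.5
Step 3: insert 8 -> lo=[6, 8] (size 2, max 8) hi=[11] (size 1, min 11) -> median=8
Step 4: insert 33 -> lo=[6, 8] (size 2, max 8) hi=[11, 33] (size 2, min 11) -> median=9.5
Step 5: insert 27 -> lo=[6, 8, 11] (size 3, max 11) hi=[27, 33] (size 2, min 27) -> median=11
Step 6: insert 28 -> lo=[6, 8, 11] (size 3, max 11) hi=[27, 28, 33] (size 3, min 27) -> median=19
Step 7: insert 13 -> lo=[6, 8, 11, 13] (size 4, max 13) hi=[27, 28, 33] (size 3, min 27) -> median=13
Step 8: insert 21 -> lo=[6, 8, 11, 13] (size 4, max 13) hi=[21, 27, 28, 33] (size 4, min 21) -> median=17
Step 9: insert 21 -> lo=[6, 8, 11, 13, 21] (size 5, max 21) hi=[21, 27, 28, 33] (size 4, min 21) -> median=21
Step 10: insert 38 -> lo=[6, 8, 11, 13, 21] (size 5, max 21) hi=[21, 27, 28, 33, 38] (size 5, min 21) -> median=21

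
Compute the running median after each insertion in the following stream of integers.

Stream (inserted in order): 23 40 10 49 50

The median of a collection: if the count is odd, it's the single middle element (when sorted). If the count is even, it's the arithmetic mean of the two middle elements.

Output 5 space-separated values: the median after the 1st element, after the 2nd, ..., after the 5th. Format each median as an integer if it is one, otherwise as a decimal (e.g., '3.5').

Answer: 23 31.5 23 31.5 40

Derivation:
Step 1: insert 23 -> lo=[23] (size 1, max 23) hi=[] (size 0) -> median=23
Step 2: insert 40 -> lo=[23] (size 1, max 23) hi=[40] (size 1, min 40) -> median=31.5
Step 3: insert 10 -> lo=[10, 23] (size 2, max 23) hi=[40] (size 1, min 40) -> median=23
Step 4: insert 49 -> lo=[10, 23] (size 2, max 23) hi=[40, 49] (size 2, min 40) -> median=31.5
Step 5: insert 50 -> lo=[10, 23, 40] (size 3, max 40) hi=[49, 50] (size 2, min 49) -> median=40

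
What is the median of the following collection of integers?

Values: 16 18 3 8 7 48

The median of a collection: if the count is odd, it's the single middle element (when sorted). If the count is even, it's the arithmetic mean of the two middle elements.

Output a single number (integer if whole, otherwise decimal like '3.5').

Answer: 12

Derivation:
Step 1: insert 16 -> lo=[16] (size 1, max 16) hi=[] (size 0) -> median=16
Step 2: insert 18 -> lo=[16] (size 1, max 16) hi=[18] (size 1, min 18) -> median=17
Step 3: insert 3 -> lo=[3, 16] (size 2, max 16) hi=[18] (size 1, min 18) -> median=16
Step 4: insert 8 -> lo=[3, 8] (size 2, max 8) hi=[16, 18] (size 2, min 16) -> median=12
Step 5: insert 7 -> lo=[3, 7, 8] (size 3, max 8) hi=[16, 18] (size 2, min 16) -> median=8
Step 6: insert 48 -> lo=[3, 7, 8] (size 3, max 8) hi=[16, 18, 48] (size 3, min 16) -> median=12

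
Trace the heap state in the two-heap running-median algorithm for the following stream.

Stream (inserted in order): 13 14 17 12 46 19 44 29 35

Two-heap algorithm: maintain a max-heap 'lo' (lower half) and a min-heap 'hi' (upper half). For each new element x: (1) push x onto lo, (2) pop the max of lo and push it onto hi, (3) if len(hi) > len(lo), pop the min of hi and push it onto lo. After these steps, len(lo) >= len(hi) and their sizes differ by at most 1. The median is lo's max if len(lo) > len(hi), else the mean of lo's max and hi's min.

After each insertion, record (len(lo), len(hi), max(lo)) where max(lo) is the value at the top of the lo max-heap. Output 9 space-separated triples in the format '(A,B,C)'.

Answer: (1,0,13) (1,1,13) (2,1,14) (2,2,13) (3,2,14) (3,3,14) (4,3,17) (4,4,17) (5,4,19)

Derivation:
Step 1: insert 13 -> lo=[13] hi=[] -> (len(lo)=1, len(hi)=0, max(lo)=13)
Step 2: insert 14 -> lo=[13] hi=[14] -> (len(lo)=1, len(hi)=1, max(lo)=13)
Step 3: insert 17 -> lo=[13, 14] hi=[17] -> (len(lo)=2, len(hi)=1, max(lo)=14)
Step 4: insert 12 -> lo=[12, 13] hi=[14, 17] -> (len(lo)=2, len(hi)=2, max(lo)=13)
Step 5: insert 46 -> lo=[12, 13, 14] hi=[17, 46] -> (len(lo)=3, len(hi)=2, max(lo)=14)
Step 6: insert 19 -> lo=[12, 13, 14] hi=[17, 19, 46] -> (len(lo)=3, len(hi)=3, max(lo)=14)
Step 7: insert 44 -> lo=[12, 13, 14, 17] hi=[19, 44, 46] -> (len(lo)=4, len(hi)=3, max(lo)=17)
Step 8: insert 29 -> lo=[12, 13, 14, 17] hi=[19, 29, 44, 46] -> (len(lo)=4, len(hi)=4, max(lo)=17)
Step 9: insert 35 -> lo=[12, 13, 14, 17, 19] hi=[29, 35, 44, 46] -> (len(lo)=5, len(hi)=4, max(lo)=19)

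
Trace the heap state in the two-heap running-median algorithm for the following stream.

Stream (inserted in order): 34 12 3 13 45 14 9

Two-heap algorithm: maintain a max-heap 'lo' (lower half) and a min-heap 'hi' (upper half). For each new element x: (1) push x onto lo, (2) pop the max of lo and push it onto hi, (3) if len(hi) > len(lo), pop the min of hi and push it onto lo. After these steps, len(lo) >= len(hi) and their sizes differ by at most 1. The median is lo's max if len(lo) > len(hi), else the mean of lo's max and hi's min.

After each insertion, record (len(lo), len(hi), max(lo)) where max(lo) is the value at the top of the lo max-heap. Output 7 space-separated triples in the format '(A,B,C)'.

Step 1: insert 34 -> lo=[34] hi=[] -> (len(lo)=1, len(hi)=0, max(lo)=34)
Step 2: insert 12 -> lo=[12] hi=[34] -> (len(lo)=1, len(hi)=1, max(lo)=12)
Step 3: insert 3 -> lo=[3, 12] hi=[34] -> (len(lo)=2, len(hi)=1, max(lo)=12)
Step 4: insert 13 -> lo=[3, 12] hi=[13, 34] -> (len(lo)=2, len(hi)=2, max(lo)=12)
Step 5: insert 45 -> lo=[3, 12, 13] hi=[34, 45] -> (len(lo)=3, len(hi)=2, max(lo)=13)
Step 6: insert 14 -> lo=[3, 12, 13] hi=[14, 34, 45] -> (len(lo)=3, len(hi)=3, max(lo)=13)
Step 7: insert 9 -> lo=[3, 9, 12, 13] hi=[14, 34, 45] -> (len(lo)=4, len(hi)=3, max(lo)=13)

Answer: (1,0,34) (1,1,12) (2,1,12) (2,2,12) (3,2,13) (3,3,13) (4,3,13)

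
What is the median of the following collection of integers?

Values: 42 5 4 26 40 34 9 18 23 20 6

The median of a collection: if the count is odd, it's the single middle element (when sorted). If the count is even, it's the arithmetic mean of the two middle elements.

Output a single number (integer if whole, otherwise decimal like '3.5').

Answer: 20

Derivation:
Step 1: insert 42 -> lo=[42] (size 1, max 42) hi=[] (size 0) -> median=42
Step 2: insert 5 -> lo=[5] (size 1, max 5) hi=[42] (size 1, min 42) -> median=23.5
Step 3: insert 4 -> lo=[4, 5] (size 2, max 5) hi=[42] (size 1, min 42) -> median=5
Step 4: insert 26 -> lo=[4, 5] (size 2, max 5) hi=[26, 42] (size 2, min 26) -> median=15.5
Step 5: insert 40 -> lo=[4, 5, 26] (size 3, max 26) hi=[40, 42] (size 2, min 40) -> median=26
Step 6: insert 34 -> lo=[4, 5, 26] (size 3, max 26) hi=[34, 40, 42] (size 3, min 34) -> median=30
Step 7: insert 9 -> lo=[4, 5, 9, 26] (size 4, max 26) hi=[34, 40, 42] (size 3, min 34) -> median=26
Step 8: insert 18 -> lo=[4, 5, 9, 18] (size 4, max 18) hi=[26, 34, 40, 42] (size 4, min 26) -> median=22
Step 9: insert 23 -> lo=[4, 5, 9, 18, 23] (size 5, max 23) hi=[26, 34, 40, 42] (size 4, min 26) -> median=23
Step 10: insert 20 -> lo=[4, 5, 9, 18, 20] (size 5, max 20) hi=[23, 26, 34, 40, 42] (size 5, min 23) -> median=21.5
Step 11: insert 6 -> lo=[4, 5, 6, 9, 18, 20] (size 6, max 20) hi=[23, 26, 34, 40, 42] (size 5, min 23) -> median=20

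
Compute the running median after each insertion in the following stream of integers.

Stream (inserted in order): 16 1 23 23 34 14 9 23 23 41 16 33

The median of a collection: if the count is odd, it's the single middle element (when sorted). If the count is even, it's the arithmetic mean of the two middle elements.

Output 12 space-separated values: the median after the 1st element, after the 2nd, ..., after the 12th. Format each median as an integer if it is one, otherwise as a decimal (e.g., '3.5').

Step 1: insert 16 -> lo=[16] (size 1, max 16) hi=[] (size 0) -> median=16
Step 2: insert 1 -> lo=[1] (size 1, max 1) hi=[16] (size 1, min 16) -> median=8.5
Step 3: insert 23 -> lo=[1, 16] (size 2, max 16) hi=[23] (size 1, min 23) -> median=16
Step 4: insert 23 -> lo=[1, 16] (size 2, max 16) hi=[23, 23] (size 2, min 23) -> median=19.5
Step 5: insert 34 -> lo=[1, 16, 23] (size 3, max 23) hi=[23, 34] (size 2, min 23) -> median=23
Step 6: insert 14 -> lo=[1, 14, 16] (size 3, max 16) hi=[23, 23, 34] (size 3, min 23) -> median=19.5
Step 7: insert 9 -> lo=[1, 9, 14, 16] (size 4, max 16) hi=[23, 23, 34] (size 3, min 23) -> median=16
Step 8: insert 23 -> lo=[1, 9, 14, 16] (size 4, max 16) hi=[23, 23, 23, 34] (size 4, min 23) -> median=19.5
Step 9: insert 23 -> lo=[1, 9, 14, 16, 23] (size 5, max 23) hi=[23, 23, 23, 34] (size 4, min 23) -> median=23
Step 10: insert 41 -> lo=[1, 9, 14, 16, 23] (size 5, max 23) hi=[23, 23, 23, 34, 41] (size 5, min 23) -> median=23
Step 11: insert 16 -> lo=[1, 9, 14, 16, 16, 23] (size 6, max 23) hi=[23, 23, 23, 34, 41] (size 5, min 23) -> median=23
Step 12: insert 33 -> lo=[1, 9, 14, 16, 16, 23] (size 6, max 23) hi=[23, 23, 23, 33, 34, 41] (size 6, min 23) -> median=23

Answer: 16 8.5 16 19.5 23 19.5 16 19.5 23 23 23 23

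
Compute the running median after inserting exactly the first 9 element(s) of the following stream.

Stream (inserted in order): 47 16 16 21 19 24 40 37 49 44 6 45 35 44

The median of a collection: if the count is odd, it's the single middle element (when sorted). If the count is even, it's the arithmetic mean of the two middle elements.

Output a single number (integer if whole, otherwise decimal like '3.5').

Answer: 24

Derivation:
Step 1: insert 47 -> lo=[47] (size 1, max 47) hi=[] (size 0) -> median=47
Step 2: insert 16 -> lo=[16] (size 1, max 16) hi=[47] (size 1, min 47) -> median=31.5
Step 3: insert 16 -> lo=[16, 16] (size 2, max 16) hi=[47] (size 1, min 47) -> median=16
Step 4: insert 21 -> lo=[16, 16] (size 2, max 16) hi=[21, 47] (size 2, min 21) -> median=18.5
Step 5: insert 19 -> lo=[16, 16, 19] (size 3, max 19) hi=[21, 47] (size 2, min 21) -> median=19
Step 6: insert 24 -> lo=[16, 16, 19] (size 3, max 19) hi=[21, 24, 47] (size 3, min 21) -> median=20
Step 7: insert 40 -> lo=[16, 16, 19, 21] (size 4, max 21) hi=[24, 40, 47] (size 3, min 24) -> median=21
Step 8: insert 37 -> lo=[16, 16, 19, 21] (size 4, max 21) hi=[24, 37, 40, 47] (size 4, min 24) -> median=22.5
Step 9: insert 49 -> lo=[16, 16, 19, 21, 24] (size 5, max 24) hi=[37, 40, 47, 49] (size 4, min 37) -> median=24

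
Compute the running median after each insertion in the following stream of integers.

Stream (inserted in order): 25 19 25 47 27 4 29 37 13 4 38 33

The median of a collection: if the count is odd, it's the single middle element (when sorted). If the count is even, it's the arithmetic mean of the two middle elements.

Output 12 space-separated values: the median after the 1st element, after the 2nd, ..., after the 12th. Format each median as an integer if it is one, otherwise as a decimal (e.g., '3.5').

Step 1: insert 25 -> lo=[25] (size 1, max 25) hi=[] (size 0) -> median=25
Step 2: insert 19 -> lo=[19] (size 1, max 19) hi=[25] (size 1, min 25) -> median=22
Step 3: insert 25 -> lo=[19, 25] (size 2, max 25) hi=[25] (size 1, min 25) -> median=25
Step 4: insert 47 -> lo=[19, 25] (size 2, max 25) hi=[25, 47] (size 2, min 25) -> median=25
Step 5: insert 27 -> lo=[19, 25, 25] (size 3, max 25) hi=[27, 47] (size 2, min 27) -> median=25
Step 6: insert 4 -> lo=[4, 19, 25] (size 3, max 25) hi=[25, 27, 47] (size 3, min 25) -> median=25
Step 7: insert 29 -> lo=[4, 19, 25, 25] (size 4, max 25) hi=[27, 29, 47] (size 3, min 27) -> median=25
Step 8: insert 37 -> lo=[4, 19, 25, 25] (size 4, max 25) hi=[27, 29, 37, 47] (size 4, min 27) -> median=26
Step 9: insert 13 -> lo=[4, 13, 19, 25, 25] (size 5, max 25) hi=[27, 29, 37, 47] (size 4, min 27) -> median=25
Step 10: insert 4 -> lo=[4, 4, 13, 19, 25] (size 5, max 25) hi=[25, 27, 29, 37, 47] (size 5, min 25) -> median=25
Step 11: insert 38 -> lo=[4, 4, 13, 19, 25, 25] (size 6, max 25) hi=[27, 29, 37, 38, 47] (size 5, min 27) -> median=25
Step 12: insert 33 -> lo=[4, 4, 13, 19, 25, 25] (size 6, max 25) hi=[27, 29, 33, 37, 38, 47] (size 6, min 27) -> median=26

Answer: 25 22 25 25 25 25 25 26 25 25 25 26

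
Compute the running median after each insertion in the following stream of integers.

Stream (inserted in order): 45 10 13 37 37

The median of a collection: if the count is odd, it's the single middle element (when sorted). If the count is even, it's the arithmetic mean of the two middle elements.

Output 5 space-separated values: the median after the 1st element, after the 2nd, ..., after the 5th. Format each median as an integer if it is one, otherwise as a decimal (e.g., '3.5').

Answer: 45 27.5 13 25 37

Derivation:
Step 1: insert 45 -> lo=[45] (size 1, max 45) hi=[] (size 0) -> median=45
Step 2: insert 10 -> lo=[10] (size 1, max 10) hi=[45] (size 1, min 45) -> median=27.5
Step 3: insert 13 -> lo=[10, 13] (size 2, max 13) hi=[45] (size 1, min 45) -> median=13
Step 4: insert 37 -> lo=[10, 13] (size 2, max 13) hi=[37, 45] (size 2, min 37) -> median=25
Step 5: insert 37 -> lo=[10, 13, 37] (size 3, max 37) hi=[37, 45] (size 2, min 37) -> median=37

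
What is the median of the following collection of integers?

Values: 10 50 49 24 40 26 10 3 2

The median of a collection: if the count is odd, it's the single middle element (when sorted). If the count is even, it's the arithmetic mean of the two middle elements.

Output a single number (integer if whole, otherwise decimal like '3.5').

Step 1: insert 10 -> lo=[10] (size 1, max 10) hi=[] (size 0) -> median=10
Step 2: insert 50 -> lo=[10] (size 1, max 10) hi=[50] (size 1, min 50) -> median=30
Step 3: insert 49 -> lo=[10, 49] (size 2, max 49) hi=[50] (size 1, min 50) -> median=49
Step 4: insert 24 -> lo=[10, 24] (size 2, max 24) hi=[49, 50] (size 2, min 49) -> median=36.5
Step 5: insert 40 -> lo=[10, 24, 40] (size 3, max 40) hi=[49, 50] (size 2, min 49) -> median=40
Step 6: insert 26 -> lo=[10, 24, 26] (size 3, max 26) hi=[40, 49, 50] (size 3, min 40) -> median=33
Step 7: insert 10 -> lo=[10, 10, 24, 26] (size 4, max 26) hi=[40, 49, 50] (size 3, min 40) -> median=26
Step 8: insert 3 -> lo=[3, 10, 10, 24] (size 4, max 24) hi=[26, 40, 49, 50] (size 4, min 26) -> median=25
Step 9: insert 2 -> lo=[2, 3, 10, 10, 24] (size 5, max 24) hi=[26, 40, 49, 50] (size 4, min 26) -> median=24

Answer: 24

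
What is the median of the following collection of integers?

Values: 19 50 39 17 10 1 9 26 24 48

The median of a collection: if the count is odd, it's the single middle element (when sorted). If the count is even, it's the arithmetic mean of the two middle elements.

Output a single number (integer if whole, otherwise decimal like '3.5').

Step 1: insert 19 -> lo=[19] (size 1, max 19) hi=[] (size 0) -> median=19
Step 2: insert 50 -> lo=[19] (size 1, max 19) hi=[50] (size 1, min 50) -> median=34.5
Step 3: insert 39 -> lo=[19, 39] (size 2, max 39) hi=[50] (size 1, min 50) -> median=39
Step 4: insert 17 -> lo=[17, 19] (size 2, max 19) hi=[39, 50] (size 2, min 39) -> median=29
Step 5: insert 10 -> lo=[10, 17, 19] (size 3, max 19) hi=[39, 50] (size 2, min 39) -> median=19
Step 6: insert 1 -> lo=[1, 10, 17] (size 3, max 17) hi=[19, 39, 50] (size 3, min 19) -> median=18
Step 7: insert 9 -> lo=[1, 9, 10, 17] (size 4, max 17) hi=[19, 39, 50] (size 3, min 19) -> median=17
Step 8: insert 26 -> lo=[1, 9, 10, 17] (size 4, max 17) hi=[19, 26, 39, 50] (size 4, min 19) -> median=18
Step 9: insert 24 -> lo=[1, 9, 10, 17, 19] (size 5, max 19) hi=[24, 26, 39, 50] (size 4, min 24) -> median=19
Step 10: insert 48 -> lo=[1, 9, 10, 17, 19] (size 5, max 19) hi=[24, 26, 39, 48, 50] (size 5, min 24) -> median=21.5

Answer: 21.5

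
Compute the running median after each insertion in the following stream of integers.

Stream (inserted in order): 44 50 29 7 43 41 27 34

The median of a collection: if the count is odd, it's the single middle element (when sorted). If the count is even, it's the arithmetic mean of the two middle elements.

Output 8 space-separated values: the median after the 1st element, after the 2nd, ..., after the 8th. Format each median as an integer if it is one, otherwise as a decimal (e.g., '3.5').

Step 1: insert 44 -> lo=[44] (size 1, max 44) hi=[] (size 0) -> median=44
Step 2: insert 50 -> lo=[44] (size 1, max 44) hi=[50] (size 1, min 50) -> median=47
Step 3: insert 29 -> lo=[29, 44] (size 2, max 44) hi=[50] (size 1, min 50) -> median=44
Step 4: insert 7 -> lo=[7, 29] (size 2, max 29) hi=[44, 50] (size 2, min 44) -> median=36.5
Step 5: insert 43 -> lo=[7, 29, 43] (size 3, max 43) hi=[44, 50] (size 2, min 44) -> median=43
Step 6: insert 41 -> lo=[7, 29, 41] (size 3, max 41) hi=[43, 44, 50] (size 3, min 43) -> median=42
Step 7: insert 27 -> lo=[7, 27, 29, 41] (size 4, max 41) hi=[43, 44, 50] (size 3, min 43) -> median=41
Step 8: insert 34 -> lo=[7, 27, 29, 34] (size 4, max 34) hi=[41, 43, 44, 50] (size 4, min 41) -> median=37.5

Answer: 44 47 44 36.5 43 42 41 37.5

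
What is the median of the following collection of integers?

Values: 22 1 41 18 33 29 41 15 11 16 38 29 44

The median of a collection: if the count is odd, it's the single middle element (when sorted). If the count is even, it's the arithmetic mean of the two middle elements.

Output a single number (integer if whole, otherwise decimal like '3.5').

Step 1: insert 22 -> lo=[22] (size 1, max 22) hi=[] (size 0) -> median=22
Step 2: insert 1 -> lo=[1] (size 1, max 1) hi=[22] (size 1, min 22) -> median=11.5
Step 3: insert 41 -> lo=[1, 22] (size 2, max 22) hi=[41] (size 1, min 41) -> median=22
Step 4: insert 18 -> lo=[1, 18] (size 2, max 18) hi=[22, 41] (size 2, min 22) -> median=20
Step 5: insert 33 -> lo=[1, 18, 22] (size 3, max 22) hi=[33, 41] (size 2, min 33) -> median=22
Step 6: insert 29 -> lo=[1, 18, 22] (size 3, max 22) hi=[29, 33, 41] (size 3, min 29) -> median=25.5
Step 7: insert 41 -> lo=[1, 18, 22, 29] (size 4, max 29) hi=[33, 41, 41] (size 3, min 33) -> median=29
Step 8: insert 15 -> lo=[1, 15, 18, 22] (size 4, max 22) hi=[29, 33, 41, 41] (size 4, min 29) -> median=25.5
Step 9: insert 11 -> lo=[1, 11, 15, 18, 22] (size 5, max 22) hi=[29, 33, 41, 41] (size 4, min 29) -> median=22
Step 10: insert 16 -> lo=[1, 11, 15, 16, 18] (size 5, max 18) hi=[22, 29, 33, 41, 41] (size 5, min 22) -> median=20
Step 11: insert 38 -> lo=[1, 11, 15, 16, 18, 22] (size 6, max 22) hi=[29, 33, 38, 41, 41] (size 5, min 29) -> median=22
Step 12: insert 29 -> lo=[1, 11, 15, 16, 18, 22] (size 6, max 22) hi=[29, 29, 33, 38, 41, 41] (size 6, min 29) -> median=25.5
Step 13: insert 44 -> lo=[1, 11, 15, 16, 18, 22, 29] (size 7, max 29) hi=[29, 33, 38, 41, 41, 44] (size 6, min 29) -> median=29

Answer: 29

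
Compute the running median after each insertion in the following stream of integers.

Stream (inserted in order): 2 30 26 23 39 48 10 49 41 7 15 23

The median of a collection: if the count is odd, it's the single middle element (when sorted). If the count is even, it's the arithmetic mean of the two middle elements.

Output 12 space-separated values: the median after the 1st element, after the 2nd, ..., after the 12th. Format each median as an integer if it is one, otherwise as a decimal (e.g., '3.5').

Answer: 2 16 26 24.5 26 28 26 28 30 28 26 24.5

Derivation:
Step 1: insert 2 -> lo=[2] (size 1, max 2) hi=[] (size 0) -> median=2
Step 2: insert 30 -> lo=[2] (size 1, max 2) hi=[30] (size 1, min 30) -> median=16
Step 3: insert 26 -> lo=[2, 26] (size 2, max 26) hi=[30] (size 1, min 30) -> median=26
Step 4: insert 23 -> lo=[2, 23] (size 2, max 23) hi=[26, 30] (size 2, min 26) -> median=24.5
Step 5: insert 39 -> lo=[2, 23, 26] (size 3, max 26) hi=[30, 39] (size 2, min 30) -> median=26
Step 6: insert 48 -> lo=[2, 23, 26] (size 3, max 26) hi=[30, 39, 48] (size 3, min 30) -> median=28
Step 7: insert 10 -> lo=[2, 10, 23, 26] (size 4, max 26) hi=[30, 39, 48] (size 3, min 30) -> median=26
Step 8: insert 49 -> lo=[2, 10, 23, 26] (size 4, max 26) hi=[30, 39, 48, 49] (size 4, min 30) -> median=28
Step 9: insert 41 -> lo=[2, 10, 23, 26, 30] (size 5, max 30) hi=[39, 41, 48, 49] (size 4, min 39) -> median=30
Step 10: insert 7 -> lo=[2, 7, 10, 23, 26] (size 5, max 26) hi=[30, 39, 41, 48, 49] (size 5, min 30) -> median=28
Step 11: insert 15 -> lo=[2, 7, 10, 15, 23, 26] (size 6, max 26) hi=[30, 39, 41, 48, 49] (size 5, min 30) -> median=26
Step 12: insert 23 -> lo=[2, 7, 10, 15, 23, 23] (size 6, max 23) hi=[26, 30, 39, 41, 48, 49] (size 6, min 26) -> median=24.5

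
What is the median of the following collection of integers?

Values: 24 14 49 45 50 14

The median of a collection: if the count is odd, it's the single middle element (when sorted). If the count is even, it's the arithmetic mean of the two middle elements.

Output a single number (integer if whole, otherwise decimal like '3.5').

Answer: 34.5

Derivation:
Step 1: insert 24 -> lo=[24] (size 1, max 24) hi=[] (size 0) -> median=24
Step 2: insert 14 -> lo=[14] (size 1, max 14) hi=[24] (size 1, min 24) -> median=19
Step 3: insert 49 -> lo=[14, 24] (size 2, max 24) hi=[49] (size 1, min 49) -> median=24
Step 4: insert 45 -> lo=[14, 24] (size 2, max 24) hi=[45, 49] (size 2, min 45) -> median=34.5
Step 5: insert 50 -> lo=[14, 24, 45] (size 3, max 45) hi=[49, 50] (size 2, min 49) -> median=45
Step 6: insert 14 -> lo=[14, 14, 24] (size 3, max 24) hi=[45, 49, 50] (size 3, min 45) -> median=34.5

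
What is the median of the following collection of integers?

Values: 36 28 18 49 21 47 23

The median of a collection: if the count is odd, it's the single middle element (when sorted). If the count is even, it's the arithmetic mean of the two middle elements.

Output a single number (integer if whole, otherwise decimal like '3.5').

Answer: 28

Derivation:
Step 1: insert 36 -> lo=[36] (size 1, max 36) hi=[] (size 0) -> median=36
Step 2: insert 28 -> lo=[28] (size 1, max 28) hi=[36] (size 1, min 36) -> median=32
Step 3: insert 18 -> lo=[18, 28] (size 2, max 28) hi=[36] (size 1, min 36) -> median=28
Step 4: insert 49 -> lo=[18, 28] (size 2, max 28) hi=[36, 49] (size 2, min 36) -> median=32
Step 5: insert 21 -> lo=[18, 21, 28] (size 3, max 28) hi=[36, 49] (size 2, min 36) -> median=28
Step 6: insert 47 -> lo=[18, 21, 28] (size 3, max 28) hi=[36, 47, 49] (size 3, min 36) -> median=32
Step 7: insert 23 -> lo=[18, 21, 23, 28] (size 4, max 28) hi=[36, 47, 49] (size 3, min 36) -> median=28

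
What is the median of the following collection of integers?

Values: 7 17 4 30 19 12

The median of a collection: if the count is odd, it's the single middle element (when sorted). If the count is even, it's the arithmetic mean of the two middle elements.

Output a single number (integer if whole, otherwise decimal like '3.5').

Answer: 14.5

Derivation:
Step 1: insert 7 -> lo=[7] (size 1, max 7) hi=[] (size 0) -> median=7
Step 2: insert 17 -> lo=[7] (size 1, max 7) hi=[17] (size 1, min 17) -> median=12
Step 3: insert 4 -> lo=[4, 7] (size 2, max 7) hi=[17] (size 1, min 17) -> median=7
Step 4: insert 30 -> lo=[4, 7] (size 2, max 7) hi=[17, 30] (size 2, min 17) -> median=12
Step 5: insert 19 -> lo=[4, 7, 17] (size 3, max 17) hi=[19, 30] (size 2, min 19) -> median=17
Step 6: insert 12 -> lo=[4, 7, 12] (size 3, max 12) hi=[17, 19, 30] (size 3, min 17) -> median=14.5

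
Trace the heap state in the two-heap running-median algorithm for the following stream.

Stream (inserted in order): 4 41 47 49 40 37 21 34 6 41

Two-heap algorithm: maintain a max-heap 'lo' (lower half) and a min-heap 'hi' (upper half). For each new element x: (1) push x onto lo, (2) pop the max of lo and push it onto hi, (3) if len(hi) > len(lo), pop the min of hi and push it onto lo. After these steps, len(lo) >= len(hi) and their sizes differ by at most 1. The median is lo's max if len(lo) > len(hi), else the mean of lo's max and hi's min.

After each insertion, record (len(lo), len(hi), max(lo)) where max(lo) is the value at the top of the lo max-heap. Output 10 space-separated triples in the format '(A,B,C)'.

Step 1: insert 4 -> lo=[4] hi=[] -> (len(lo)=1, len(hi)=0, max(lo)=4)
Step 2: insert 41 -> lo=[4] hi=[41] -> (len(lo)=1, len(hi)=1, max(lo)=4)
Step 3: insert 47 -> lo=[4, 41] hi=[47] -> (len(lo)=2, len(hi)=1, max(lo)=41)
Step 4: insert 49 -> lo=[4, 41] hi=[47, 49] -> (len(lo)=2, len(hi)=2, max(lo)=41)
Step 5: insert 40 -> lo=[4, 40, 41] hi=[47, 49] -> (len(lo)=3, len(hi)=2, max(lo)=41)
Step 6: insert 37 -> lo=[4, 37, 40] hi=[41, 47, 49] -> (len(lo)=3, len(hi)=3, max(lo)=40)
Step 7: insert 21 -> lo=[4, 21, 37, 40] hi=[41, 47, 49] -> (len(lo)=4, len(hi)=3, max(lo)=40)
Step 8: insert 34 -> lo=[4, 21, 34, 37] hi=[40, 41, 47, 49] -> (len(lo)=4, len(hi)=4, max(lo)=37)
Step 9: insert 6 -> lo=[4, 6, 21, 34, 37] hi=[40, 41, 47, 49] -> (len(lo)=5, len(hi)=4, max(lo)=37)
Step 10: insert 41 -> lo=[4, 6, 21, 34, 37] hi=[40, 41, 41, 47, 49] -> (len(lo)=5, len(hi)=5, max(lo)=37)

Answer: (1,0,4) (1,1,4) (2,1,41) (2,2,41) (3,2,41) (3,3,40) (4,3,40) (4,4,37) (5,4,37) (5,5,37)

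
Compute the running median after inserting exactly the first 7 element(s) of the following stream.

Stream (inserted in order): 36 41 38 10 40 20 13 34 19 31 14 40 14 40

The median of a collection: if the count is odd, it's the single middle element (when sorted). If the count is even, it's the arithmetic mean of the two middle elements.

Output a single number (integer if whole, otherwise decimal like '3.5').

Answer: 36

Derivation:
Step 1: insert 36 -> lo=[36] (size 1, max 36) hi=[] (size 0) -> median=36
Step 2: insert 41 -> lo=[36] (size 1, max 36) hi=[41] (size 1, min 41) -> median=38.5
Step 3: insert 38 -> lo=[36, 38] (size 2, max 38) hi=[41] (size 1, min 41) -> median=38
Step 4: insert 10 -> lo=[10, 36] (size 2, max 36) hi=[38, 41] (size 2, min 38) -> median=37
Step 5: insert 40 -> lo=[10, 36, 38] (size 3, max 38) hi=[40, 41] (size 2, min 40) -> median=38
Step 6: insert 20 -> lo=[10, 20, 36] (size 3, max 36) hi=[38, 40, 41] (size 3, min 38) -> median=37
Step 7: insert 13 -> lo=[10, 13, 20, 36] (size 4, max 36) hi=[38, 40, 41] (size 3, min 38) -> median=36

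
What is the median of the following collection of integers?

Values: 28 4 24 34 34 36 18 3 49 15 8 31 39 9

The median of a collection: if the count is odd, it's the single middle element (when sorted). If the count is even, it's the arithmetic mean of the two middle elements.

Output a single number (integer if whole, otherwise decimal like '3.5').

Step 1: insert 28 -> lo=[28] (size 1, max 28) hi=[] (size 0) -> median=28
Step 2: insert 4 -> lo=[4] (size 1, max 4) hi=[28] (size 1, min 28) -> median=16
Step 3: insert 24 -> lo=[4, 24] (size 2, max 24) hi=[28] (size 1, min 28) -> median=24
Step 4: insert 34 -> lo=[4, 24] (size 2, max 24) hi=[28, 34] (size 2, min 28) -> median=26
Step 5: insert 34 -> lo=[4, 24, 28] (size 3, max 28) hi=[34, 34] (size 2, min 34) -> median=28
Step 6: insert 36 -> lo=[4, 24, 28] (size 3, max 28) hi=[34, 34, 36] (size 3, min 34) -> median=31
Step 7: insert 18 -> lo=[4, 18, 24, 28] (size 4, max 28) hi=[34, 34, 36] (size 3, min 34) -> median=28
Step 8: insert 3 -> lo=[3, 4, 18, 24] (size 4, max 24) hi=[28, 34, 34, 36] (size 4, min 28) -> median=26
Step 9: insert 49 -> lo=[3, 4, 18, 24, 28] (size 5, max 28) hi=[34, 34, 36, 49] (size 4, min 34) -> median=28
Step 10: insert 15 -> lo=[3, 4, 15, 18, 24] (size 5, max 24) hi=[28, 34, 34, 36, 49] (size 5, min 28) -> median=26
Step 11: insert 8 -> lo=[3, 4, 8, 15, 18, 24] (size 6, max 24) hi=[28, 34, 34, 36, 49] (size 5, min 28) -> median=24
Step 12: insert 31 -> lo=[3, 4, 8, 15, 18, 24] (size 6, max 24) hi=[28, 31, 34, 34, 36, 49] (size 6, min 28) -> median=26
Step 13: insert 39 -> lo=[3, 4, 8, 15, 18, 24, 28] (size 7, max 28) hi=[31, 34, 34, 36, 39, 49] (size 6, min 31) -> median=28
Step 14: insert 9 -> lo=[3, 4, 8, 9, 15, 18, 24] (size 7, max 24) hi=[28, 31, 34, 34, 36, 39, 49] (size 7, min 28) -> median=26

Answer: 26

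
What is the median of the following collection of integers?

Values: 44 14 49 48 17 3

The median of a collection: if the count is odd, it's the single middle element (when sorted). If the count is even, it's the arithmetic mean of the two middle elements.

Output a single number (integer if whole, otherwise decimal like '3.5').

Step 1: insert 44 -> lo=[44] (size 1, max 44) hi=[] (size 0) -> median=44
Step 2: insert 14 -> lo=[14] (size 1, max 14) hi=[44] (size 1, min 44) -> median=29
Step 3: insert 49 -> lo=[14, 44] (size 2, max 44) hi=[49] (size 1, min 49) -> median=44
Step 4: insert 48 -> lo=[14, 44] (size 2, max 44) hi=[48, 49] (size 2, min 48) -> median=46
Step 5: insert 17 -> lo=[14, 17, 44] (size 3, max 44) hi=[48, 49] (size 2, min 48) -> median=44
Step 6: insert 3 -> lo=[3, 14, 17] (size 3, max 17) hi=[44, 48, 49] (size 3, min 44) -> median=30.5

Answer: 30.5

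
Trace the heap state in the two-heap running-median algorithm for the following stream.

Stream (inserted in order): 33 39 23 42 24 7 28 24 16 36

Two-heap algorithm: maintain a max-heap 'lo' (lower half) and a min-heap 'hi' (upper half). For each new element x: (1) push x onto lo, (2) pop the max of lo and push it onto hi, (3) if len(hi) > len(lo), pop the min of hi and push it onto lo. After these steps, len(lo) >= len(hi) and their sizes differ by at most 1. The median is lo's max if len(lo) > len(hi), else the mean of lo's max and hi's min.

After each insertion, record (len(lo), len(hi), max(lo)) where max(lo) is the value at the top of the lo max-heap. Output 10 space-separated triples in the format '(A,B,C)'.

Answer: (1,0,33) (1,1,33) (2,1,33) (2,2,33) (3,2,33) (3,3,24) (4,3,28) (4,4,24) (5,4,24) (5,5,24)

Derivation:
Step 1: insert 33 -> lo=[33] hi=[] -> (len(lo)=1, len(hi)=0, max(lo)=33)
Step 2: insert 39 -> lo=[33] hi=[39] -> (len(lo)=1, len(hi)=1, max(lo)=33)
Step 3: insert 23 -> lo=[23, 33] hi=[39] -> (len(lo)=2, len(hi)=1, max(lo)=33)
Step 4: insert 42 -> lo=[23, 33] hi=[39, 42] -> (len(lo)=2, len(hi)=2, max(lo)=33)
Step 5: insert 24 -> lo=[23, 24, 33] hi=[39, 42] -> (len(lo)=3, len(hi)=2, max(lo)=33)
Step 6: insert 7 -> lo=[7, 23, 24] hi=[33, 39, 42] -> (len(lo)=3, len(hi)=3, max(lo)=24)
Step 7: insert 28 -> lo=[7, 23, 24, 28] hi=[33, 39, 42] -> (len(lo)=4, len(hi)=3, max(lo)=28)
Step 8: insert 24 -> lo=[7, 23, 24, 24] hi=[28, 33, 39, 42] -> (len(lo)=4, len(hi)=4, max(lo)=24)
Step 9: insert 16 -> lo=[7, 16, 23, 24, 24] hi=[28, 33, 39, 42] -> (len(lo)=5, len(hi)=4, max(lo)=24)
Step 10: insert 36 -> lo=[7, 16, 23, 24, 24] hi=[28, 33, 36, 39, 42] -> (len(lo)=5, len(hi)=5, max(lo)=24)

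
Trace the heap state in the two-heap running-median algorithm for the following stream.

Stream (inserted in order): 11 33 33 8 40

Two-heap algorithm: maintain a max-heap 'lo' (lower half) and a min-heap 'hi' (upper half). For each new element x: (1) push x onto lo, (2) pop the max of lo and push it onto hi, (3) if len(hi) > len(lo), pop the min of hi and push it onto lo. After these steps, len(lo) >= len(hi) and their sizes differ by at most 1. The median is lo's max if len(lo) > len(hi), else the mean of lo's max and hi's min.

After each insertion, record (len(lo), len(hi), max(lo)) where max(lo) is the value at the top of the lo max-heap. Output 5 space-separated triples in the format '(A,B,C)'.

Step 1: insert 11 -> lo=[11] hi=[] -> (len(lo)=1, len(hi)=0, max(lo)=11)
Step 2: insert 33 -> lo=[11] hi=[33] -> (len(lo)=1, len(hi)=1, max(lo)=11)
Step 3: insert 33 -> lo=[11, 33] hi=[33] -> (len(lo)=2, len(hi)=1, max(lo)=33)
Step 4: insert 8 -> lo=[8, 11] hi=[33, 33] -> (len(lo)=2, len(hi)=2, max(lo)=11)
Step 5: insert 40 -> lo=[8, 11, 33] hi=[33, 40] -> (len(lo)=3, len(hi)=2, max(lo)=33)

Answer: (1,0,11) (1,1,11) (2,1,33) (2,2,11) (3,2,33)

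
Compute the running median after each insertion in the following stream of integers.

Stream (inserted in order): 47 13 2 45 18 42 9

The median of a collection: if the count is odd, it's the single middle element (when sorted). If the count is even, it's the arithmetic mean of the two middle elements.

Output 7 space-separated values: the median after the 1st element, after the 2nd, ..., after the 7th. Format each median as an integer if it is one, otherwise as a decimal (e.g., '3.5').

Step 1: insert 47 -> lo=[47] (size 1, max 47) hi=[] (size 0) -> median=47
Step 2: insert 13 -> lo=[13] (size 1, max 13) hi=[47] (size 1, min 47) -> median=30
Step 3: insert 2 -> lo=[2, 13] (size 2, max 13) hi=[47] (size 1, min 47) -> median=13
Step 4: insert 45 -> lo=[2, 13] (size 2, max 13) hi=[45, 47] (size 2, min 45) -> median=29
Step 5: insert 18 -> lo=[2, 13, 18] (size 3, max 18) hi=[45, 47] (size 2, min 45) -> median=18
Step 6: insert 42 -> lo=[2, 13, 18] (size 3, max 18) hi=[42, 45, 47] (size 3, min 42) -> median=30
Step 7: insert 9 -> lo=[2, 9, 13, 18] (size 4, max 18) hi=[42, 45, 47] (size 3, min 42) -> median=18

Answer: 47 30 13 29 18 30 18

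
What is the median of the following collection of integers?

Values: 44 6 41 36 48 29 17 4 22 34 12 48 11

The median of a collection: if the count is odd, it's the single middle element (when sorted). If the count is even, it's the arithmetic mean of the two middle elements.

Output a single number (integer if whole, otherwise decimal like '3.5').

Answer: 29

Derivation:
Step 1: insert 44 -> lo=[44] (size 1, max 44) hi=[] (size 0) -> median=44
Step 2: insert 6 -> lo=[6] (size 1, max 6) hi=[44] (size 1, min 44) -> median=25
Step 3: insert 41 -> lo=[6, 41] (size 2, max 41) hi=[44] (size 1, min 44) -> median=41
Step 4: insert 36 -> lo=[6, 36] (size 2, max 36) hi=[41, 44] (size 2, min 41) -> median=38.5
Step 5: insert 48 -> lo=[6, 36, 41] (size 3, max 41) hi=[44, 48] (size 2, min 44) -> median=41
Step 6: insert 29 -> lo=[6, 29, 36] (size 3, max 36) hi=[41, 44, 48] (size 3, min 41) -> median=38.5
Step 7: insert 17 -> lo=[6, 17, 29, 36] (size 4, max 36) hi=[41, 44, 48] (size 3, min 41) -> median=36
Step 8: insert 4 -> lo=[4, 6, 17, 29] (size 4, max 29) hi=[36, 41, 44, 48] (size 4, min 36) -> median=32.5
Step 9: insert 22 -> lo=[4, 6, 17, 22, 29] (size 5, max 29) hi=[36, 41, 44, 48] (size 4, min 36) -> median=29
Step 10: insert 34 -> lo=[4, 6, 17, 22, 29] (size 5, max 29) hi=[34, 36, 41, 44, 48] (size 5, min 34) -> median=31.5
Step 11: insert 12 -> lo=[4, 6, 12, 17, 22, 29] (size 6, max 29) hi=[34, 36, 41, 44, 48] (size 5, min 34) -> median=29
Step 12: insert 48 -> lo=[4, 6, 12, 17, 22, 29] (size 6, max 29) hi=[34, 36, 41, 44, 48, 48] (size 6, min 34) -> median=31.5
Step 13: insert 11 -> lo=[4, 6, 11, 12, 17, 22, 29] (size 7, max 29) hi=[34, 36, 41, 44, 48, 48] (size 6, min 34) -> median=29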